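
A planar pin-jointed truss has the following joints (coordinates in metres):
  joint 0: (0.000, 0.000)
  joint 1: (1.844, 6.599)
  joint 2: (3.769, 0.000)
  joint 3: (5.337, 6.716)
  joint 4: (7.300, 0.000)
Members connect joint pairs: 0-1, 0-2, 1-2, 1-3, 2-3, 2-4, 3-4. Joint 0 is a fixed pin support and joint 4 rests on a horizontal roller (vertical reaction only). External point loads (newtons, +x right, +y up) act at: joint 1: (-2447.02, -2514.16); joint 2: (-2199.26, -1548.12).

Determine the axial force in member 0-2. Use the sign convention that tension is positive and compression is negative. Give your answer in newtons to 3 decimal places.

N=5 nodes, M=7 members, R=3 reactions → 2N=10, M+R=10
member 0 (0-1): L=6.8518, (cx,cy)=(0.2691,0.9631)
member 1 (0-2): L=3.7690, (cx,cy)=(1.0000,0.0000)
member 2 (1-2): L=6.8740, (cx,cy)=(0.2800,-0.9600)
member 3 (1-3): L=3.4950, (cx,cy)=(0.9994,0.0335)
member 4 (2-3): L=6.8966, (cx,cy)=(0.2274,0.9738)
member 5 (2-4): L=3.5310, (cx,cy)=(1.0000,0.0000)
member 6 (3-4): L=6.9970, (cx,cy)=(0.2805,-0.9598)
solve A·x = −loads:
  F[0-1] = -5025.3499 N (compression)
  F[0-2] = -3293.8255 N (compression)
  F[1-2] = +2437.0934 N (tension)
  F[1-3] = +412.3152 N (tension)
  F[2-3] = -812.7467 N (compression)
  F[2-4] = -227.2996 N (compression)
  F[3-4] = +810.1965 N (tension)
  Rx@0 = +4646.2800 N
  Ry@0 = +4839.9389 N
  Ry@4 = -777.6589 N

-3293.825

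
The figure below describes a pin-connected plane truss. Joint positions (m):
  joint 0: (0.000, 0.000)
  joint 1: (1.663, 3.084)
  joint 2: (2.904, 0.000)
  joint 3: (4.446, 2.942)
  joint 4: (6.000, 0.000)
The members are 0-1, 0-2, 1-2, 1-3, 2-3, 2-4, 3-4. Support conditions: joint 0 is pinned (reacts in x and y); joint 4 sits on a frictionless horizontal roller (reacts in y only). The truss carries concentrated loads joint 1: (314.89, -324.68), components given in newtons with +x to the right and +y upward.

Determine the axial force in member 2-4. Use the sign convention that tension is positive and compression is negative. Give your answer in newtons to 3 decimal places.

133.027

N=5 nodes, M=7 members, R=3 reactions → 2N=10, M+R=10
member 0 (0-1): L=3.5038, (cx,cy)=(0.4746,0.8802)
member 1 (0-2): L=2.9040, (cx,cy)=(1.0000,0.0000)
member 2 (1-2): L=3.3243, (cx,cy)=(0.3733,-0.9277)
member 3 (1-3): L=2.7866, (cx,cy)=(0.9987,-0.0510)
member 4 (2-3): L=3.3216, (cx,cy)=(0.4642,0.8857)
member 5 (2-4): L=3.0960, (cx,cy)=(1.0000,0.0000)
member 6 (3-4): L=3.3272, (cx,cy)=(0.4671,-0.8842)
solve A·x = −loads:
  F[0-1] = -82.7507 N (compression)
  F[0-2] = +354.1657 N (tension)
  F[1-2] = -257.2724 N (compression)
  F[1-3] = -258.4595 N (compression)
  F[2-3] = +269.4702 N (tension)
  F[2-4] = +133.0270 N (tension)
  F[3-4] = -284.8185 N (compression)
  Rx@0 = -314.8900 N
  Ry@0 = +72.8361 N
  Ry@4 = +251.8439 N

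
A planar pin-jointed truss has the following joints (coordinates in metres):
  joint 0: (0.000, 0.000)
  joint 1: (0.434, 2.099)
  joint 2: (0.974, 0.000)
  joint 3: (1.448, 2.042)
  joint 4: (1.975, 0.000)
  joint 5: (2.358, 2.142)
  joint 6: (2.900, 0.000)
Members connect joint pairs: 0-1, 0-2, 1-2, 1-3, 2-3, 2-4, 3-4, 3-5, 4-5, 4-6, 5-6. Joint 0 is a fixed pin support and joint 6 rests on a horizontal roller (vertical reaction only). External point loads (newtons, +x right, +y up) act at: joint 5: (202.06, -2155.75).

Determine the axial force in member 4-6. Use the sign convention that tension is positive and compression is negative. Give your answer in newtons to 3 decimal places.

N=7 nodes, M=11 members, R=3 reactions → 2N=14, M+R=14
member 0 (0-1): L=2.1434, (cx,cy)=(0.2025,0.9793)
member 1 (0-2): L=0.9740, (cx,cy)=(1.0000,0.0000)
member 2 (1-2): L=2.1673, (cx,cy)=(0.2492,-0.9685)
member 3 (1-3): L=1.0156, (cx,cy)=(0.9984,-0.0561)
member 4 (2-3): L=2.0963, (cx,cy)=(0.2261,0.9741)
member 5 (2-4): L=1.0010, (cx,cy)=(1.0000,0.0000)
member 6 (3-4): L=2.1089, (cx,cy)=(0.2499,-0.9683)
member 7 (3-5): L=0.9155, (cx,cy)=(0.9940,0.1092)
member 8 (4-5): L=2.1760, (cx,cy)=(0.1760,0.9844)
member 9 (4-6): L=0.9250, (cx,cy)=(1.0000,0.0000)
member 10 (5-6): L=2.2095, (cx,cy)=(0.2453,-0.9694)
solve A·x = −loads:
  F[0-1] = -259.0219 N (compression)
  F[0-2] = +254.5073 N (tension)
  F[1-2] = +268.8485 N (tension)
  F[1-3] = -119.6201 N (compression)
  F[2-3] = -267.2928 N (compression)
  F[2-4] = +381.9301 N (tension)
  F[3-4] = +234.8926 N (tension)
  F[3-5] = -240.0041 N (compression)
  F[4-5] = -231.0475 N (compression)
  F[4-6] = +481.2954 N (tension)
  F[5-6] = -1962.0410 N (compression)
  Rx@0 = -202.0600 N
  Ry@0 = +253.6565 N
  Ry@6 = +1902.0935 N

481.295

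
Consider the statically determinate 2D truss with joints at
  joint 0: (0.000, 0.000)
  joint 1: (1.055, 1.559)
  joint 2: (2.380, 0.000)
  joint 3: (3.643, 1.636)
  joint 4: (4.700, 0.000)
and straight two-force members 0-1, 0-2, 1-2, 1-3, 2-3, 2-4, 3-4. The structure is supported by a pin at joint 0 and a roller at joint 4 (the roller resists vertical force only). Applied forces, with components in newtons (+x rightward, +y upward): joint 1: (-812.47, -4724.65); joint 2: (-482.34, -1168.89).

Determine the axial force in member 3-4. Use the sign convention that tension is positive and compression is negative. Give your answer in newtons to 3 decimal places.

N=5 nodes, M=7 members, R=3 reactions → 2N=10, M+R=10
member 0 (0-1): L=1.8824, (cx,cy)=(0.5604,0.8282)
member 1 (0-2): L=2.3800, (cx,cy)=(1.0000,0.0000)
member 2 (1-2): L=2.0460, (cx,cy)=(0.6476,-0.7620)
member 3 (1-3): L=2.5891, (cx,cy)=(0.9996,0.0297)
member 4 (2-3): L=2.0668, (cx,cy)=(0.6111,0.7916)
member 5 (2-4): L=2.3200, (cx,cy)=(1.0000,0.0000)
member 6 (3-4): L=1.9478, (cx,cy)=(0.5427,-0.8399)
solve A·x = −loads:
  F[0-1] = -5446.3391 N (compression)
  F[0-2] = +1757.5837 N (tension)
  F[1-2] = -359.2925 N (compression)
  F[1-3] = -2008.1321 N (compression)
  F[2-3] = +1822.5519 N (tension)
  F[2-4] = +893.5017 N (tension)
  F[3-4] = -1646.4724 N (compression)
  Rx@0 = +1294.8100 N
  Ry@0 = +4510.5989 N
  Ry@4 = +1382.9411 N

-1646.472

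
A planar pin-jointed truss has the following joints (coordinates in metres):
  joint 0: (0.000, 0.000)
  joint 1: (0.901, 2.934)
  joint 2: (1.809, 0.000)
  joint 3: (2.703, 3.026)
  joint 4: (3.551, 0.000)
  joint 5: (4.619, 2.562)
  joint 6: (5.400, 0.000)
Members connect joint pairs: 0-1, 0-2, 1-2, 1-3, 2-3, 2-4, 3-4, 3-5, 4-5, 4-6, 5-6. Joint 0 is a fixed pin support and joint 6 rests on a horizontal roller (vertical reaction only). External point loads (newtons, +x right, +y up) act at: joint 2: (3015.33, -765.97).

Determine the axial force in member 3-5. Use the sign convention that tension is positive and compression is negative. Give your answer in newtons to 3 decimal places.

-173.070

N=7 nodes, M=11 members, R=3 reactions → 2N=14, M+R=14
member 0 (0-1): L=3.0692, (cx,cy)=(0.2936,0.9559)
member 1 (0-2): L=1.8090, (cx,cy)=(1.0000,0.0000)
member 2 (1-2): L=3.0713, (cx,cy)=(0.2956,-0.9553)
member 3 (1-3): L=1.8043, (cx,cy)=(0.9987,0.0510)
member 4 (2-3): L=3.1553, (cx,cy)=(0.2833,0.9590)
member 5 (2-4): L=1.7420, (cx,cy)=(1.0000,0.0000)
member 6 (3-4): L=3.1426, (cx,cy)=(0.2698,-0.9629)
member 7 (3-5): L=1.9714, (cx,cy)=(0.9719,-0.2354)
member 8 (4-5): L=2.7757, (cx,cy)=(0.3848,0.9230)
member 9 (4-6): L=1.8490, (cx,cy)=(1.0000,0.0000)
member 10 (5-6): L=2.6784, (cx,cy)=(0.2916,-0.9565)
solve A·x = −loads:
  F[0-1] = -532.8468 N (compression)
  F[0-2] = +3171.7521 N (tension)
  F[1-2] = +516.6815 N (tension)
  F[1-3] = -309.5771 N (compression)
  F[2-3] = +284.0235 N (tension)
  F[2-4] = +228.7013 N (tension)
  F[3-4] = -224.1810 N (compression)
  F[3-5] = -173.0699 N (compression)
  F[4-5] = +233.8698 N (tension)
  F[4-6] = +78.2219 N (tension)
  F[5-6] = -268.2577 N (compression)
  Rx@0 = -3015.3300 N
  Ry@0 = +509.3700 N
  Ry@6 = +256.6000 N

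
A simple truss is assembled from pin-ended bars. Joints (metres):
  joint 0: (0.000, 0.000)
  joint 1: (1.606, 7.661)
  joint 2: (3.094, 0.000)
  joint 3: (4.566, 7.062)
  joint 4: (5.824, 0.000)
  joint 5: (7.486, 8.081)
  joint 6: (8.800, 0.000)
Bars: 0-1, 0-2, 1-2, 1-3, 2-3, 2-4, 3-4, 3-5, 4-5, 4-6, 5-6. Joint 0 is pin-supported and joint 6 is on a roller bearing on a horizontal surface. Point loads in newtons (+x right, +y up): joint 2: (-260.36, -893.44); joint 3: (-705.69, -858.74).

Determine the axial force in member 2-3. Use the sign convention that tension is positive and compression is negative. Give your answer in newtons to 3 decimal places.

N=7 nodes, M=11 members, R=3 reactions → 2N=14, M+R=14
member 0 (0-1): L=7.8275, (cx,cy)=(0.2052,0.9787)
member 1 (0-2): L=3.0940, (cx,cy)=(1.0000,0.0000)
member 2 (1-2): L=7.8042, (cx,cy)=(0.1907,-0.9817)
member 3 (1-3): L=3.0200, (cx,cy)=(0.9801,-0.1983)
member 4 (2-3): L=7.2138, (cx,cy)=(0.2041,0.9790)
member 5 (2-4): L=2.7300, (cx,cy)=(1.0000,0.0000)
member 6 (3-4): L=7.1732, (cx,cy)=(0.1754,-0.9845)
member 7 (3-5): L=3.0927, (cx,cy)=(0.9442,0.3295)
member 8 (4-5): L=8.2501, (cx,cy)=(0.2015,0.9795)
member 9 (4-6): L=2.9760, (cx,cy)=(1.0000,0.0000)
member 10 (5-6): L=8.1871, (cx,cy)=(0.1605,-0.9870)
solve A·x = −loads:
  F[0-1] = -1592.6852 N (compression)
  F[0-2] = -639.2734 N (compression)
  F[1-2] = +1723.0210 N (tension)
  F[1-3] = -668.5836 N (compression)
  F[2-3] = -815.1221 N (compression)
  F[2-4] = +115.9392 N (tension)
  F[3-4] = -223.6178 N (compression)
  F[3-5] = -81.2596 N (compression)
  F[4-5] = +224.7599 N (tension)
  F[4-6] = +31.4440 N (tension)
  F[5-6] = -195.9179 N (compression)
  Rx@0 = +966.0500 N
  Ry@0 = +1558.8019 N
  Ry@6 = +193.3781 N

-815.122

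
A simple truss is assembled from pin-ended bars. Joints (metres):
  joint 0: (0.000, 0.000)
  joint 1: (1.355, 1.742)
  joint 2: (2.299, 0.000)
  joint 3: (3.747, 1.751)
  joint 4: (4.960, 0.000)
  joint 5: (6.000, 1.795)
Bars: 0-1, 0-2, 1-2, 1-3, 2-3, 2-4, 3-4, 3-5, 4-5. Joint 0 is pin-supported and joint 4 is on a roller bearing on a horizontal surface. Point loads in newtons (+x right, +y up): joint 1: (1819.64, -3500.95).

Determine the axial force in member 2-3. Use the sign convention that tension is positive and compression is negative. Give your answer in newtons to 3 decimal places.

2082.231

N=6 nodes, M=9 members, R=3 reactions → 2N=12, M+R=12
member 0 (0-1): L=2.2069, (cx,cy)=(0.6140,0.7893)
member 1 (0-2): L=2.2990, (cx,cy)=(1.0000,0.0000)
member 2 (1-2): L=1.9813, (cx,cy)=(0.4764,-0.8792)
member 3 (1-3): L=2.3920, (cx,cy)=(1.0000,0.0038)
member 4 (2-3): L=2.2722, (cx,cy)=(0.6373,0.7706)
member 5 (2-4): L=2.6610, (cx,cy)=(1.0000,0.0000)
member 6 (3-4): L=2.1301, (cx,cy)=(0.5695,-0.8220)
member 7 (3-5): L=2.2534, (cx,cy)=(0.9998,0.0195)
member 8 (4-5): L=2.0745, (cx,cy)=(0.5013,0.8653)
solve A·x = −loads:
  F[0-1] = -2414.0364 N (compression)
  F[0-2] = +3301.7907 N (tension)
  F[1-2] = -1825.1003 N (compression)
  F[1-3] = -2432.2467 N (compression)
  F[2-3] = +2082.2307 N (tension)
  F[2-4] = +1105.2667 N (tension)
  F[3-4] = -1940.9233 N (compression)
  F[3-5] = -0.0000 N (compression)
  F[4-5] = -0.0000 N (compression)
  Rx@0 = -1819.6400 N
  Ry@0 = +1905.4661 N
  Ry@4 = +1595.4839 N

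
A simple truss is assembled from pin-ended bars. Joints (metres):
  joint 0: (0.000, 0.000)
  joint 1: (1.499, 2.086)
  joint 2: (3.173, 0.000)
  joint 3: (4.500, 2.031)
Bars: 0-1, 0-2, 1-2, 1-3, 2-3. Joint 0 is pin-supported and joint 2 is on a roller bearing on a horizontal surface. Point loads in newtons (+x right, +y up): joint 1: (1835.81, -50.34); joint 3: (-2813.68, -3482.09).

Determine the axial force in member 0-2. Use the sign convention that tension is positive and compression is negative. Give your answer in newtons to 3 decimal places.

N=4 nodes, M=5 members, R=3 reactions → 2N=8, M+R=8
member 0 (0-1): L=2.5687, (cx,cy)=(0.5836,0.8121)
member 1 (0-2): L=3.1730, (cx,cy)=(1.0000,0.0000)
member 2 (1-2): L=2.6746, (cx,cy)=(0.6259,-0.7799)
member 3 (1-3): L=3.0015, (cx,cy)=(0.9998,-0.0183)
member 4 (2-3): L=2.4261, (cx,cy)=(0.5470,0.8372)
solve A·x = −loads:
  F[0-1] = +1028.9797 N (tension)
  F[0-2] = -1578.3371 N (compression)
  F[1-2] = -1123.4400 N (compression)
  F[1-3] = -532.2939 N (compression)
  F[2-3] = -4171.1034 N (compression)
  Rx@0 = +977.8700 N
  Ry@0 = -835.6066 N
  Ry@2 = +4368.0366 N

-1578.337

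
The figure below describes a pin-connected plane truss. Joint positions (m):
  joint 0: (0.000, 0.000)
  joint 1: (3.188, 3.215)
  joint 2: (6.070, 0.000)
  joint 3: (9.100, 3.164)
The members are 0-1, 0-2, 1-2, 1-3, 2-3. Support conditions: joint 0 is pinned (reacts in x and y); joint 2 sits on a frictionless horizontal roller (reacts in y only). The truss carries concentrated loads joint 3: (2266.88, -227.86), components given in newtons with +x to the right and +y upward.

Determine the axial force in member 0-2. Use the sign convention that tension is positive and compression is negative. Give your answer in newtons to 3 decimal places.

N=4 nodes, M=5 members, R=3 reactions → 2N=8, M+R=8
member 0 (0-1): L=4.5276, (cx,cy)=(0.7041,0.7101)
member 1 (0-2): L=6.0700, (cx,cy)=(1.0000,0.0000)
member 2 (1-2): L=4.3177, (cx,cy)=(0.6675,-0.7446)
member 3 (1-3): L=5.9122, (cx,cy)=(1.0000,-0.0086)
member 4 (2-3): L=4.3808, (cx,cy)=(0.6916,0.7222)
solve A·x = −loads:
  F[0-1] = +1824.2370 N (tension)
  F[0-2] = +982.4004 N (tension)
  F[1-2] = -1768.1843 N (compression)
  F[1-3] = +2464.8199 N (tension)
  F[2-3] = -286.0536 N (compression)
  Rx@0 = -2266.8800 N
  Ry@0 = -1295.3582 N
  Ry@2 = +1523.2182 N

982.400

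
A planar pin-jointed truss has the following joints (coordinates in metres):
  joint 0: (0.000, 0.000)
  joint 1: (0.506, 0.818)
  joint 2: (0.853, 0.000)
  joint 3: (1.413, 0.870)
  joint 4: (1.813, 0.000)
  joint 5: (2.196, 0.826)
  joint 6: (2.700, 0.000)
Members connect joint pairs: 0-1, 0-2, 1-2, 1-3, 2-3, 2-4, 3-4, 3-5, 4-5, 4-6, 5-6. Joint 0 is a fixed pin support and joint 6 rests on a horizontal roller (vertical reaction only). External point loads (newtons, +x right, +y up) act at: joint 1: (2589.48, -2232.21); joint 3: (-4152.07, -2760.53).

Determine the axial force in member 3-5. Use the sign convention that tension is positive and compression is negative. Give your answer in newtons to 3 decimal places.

N=7 nodes, M=11 members, R=3 reactions → 2N=14, M+R=14
member 0 (0-1): L=0.9619, (cx,cy)=(0.5261,0.8504)
member 1 (0-2): L=0.8530, (cx,cy)=(1.0000,0.0000)
member 2 (1-2): L=0.8886, (cx,cy)=(0.3905,-0.9206)
member 3 (1-3): L=0.9085, (cx,cy)=(0.9984,0.0572)
member 4 (2-3): L=1.0346, (cx,cy)=(0.5412,0.8409)
member 5 (2-4): L=0.9600, (cx,cy)=(1.0000,0.0000)
member 6 (3-4): L=0.9575, (cx,cy)=(0.4177,-0.9086)
member 7 (3-5): L=0.7842, (cx,cy)=(0.9984,-0.0561)
member 8 (4-5): L=0.9105, (cx,cy)=(0.4207,0.9072)
member 9 (4-6): L=0.8870, (cx,cy)=(1.0000,0.0000)
member 10 (5-6): L=0.9676, (cx,cy)=(0.5209,-0.8536)
solve A·x = −loads:
  F[0-1] = -4330.8081 N (compression)
  F[0-2] = +715.7107 N (tension)
  F[1-2] = +1242.6664 N (tension)
  F[1-3] = -5361.8583 N (compression)
  F[2-3] = -1360.4945 N (compression)
  F[2-4] = +1937.3601 N (tension)
  F[3-4] = -1356.6547 N (compression)
  F[3-5] = -1372.8028 N (compression)
  F[4-5] = +1358.6752 N (tension)
  F[4-6] = +799.1008 N (tension)
  F[5-6] = -1534.1812 N (compression)
  Rx@0 = +1562.5900 N
  Ry@0 = +3683.1026 N
  Ry@6 = +1309.6374 N

-1372.803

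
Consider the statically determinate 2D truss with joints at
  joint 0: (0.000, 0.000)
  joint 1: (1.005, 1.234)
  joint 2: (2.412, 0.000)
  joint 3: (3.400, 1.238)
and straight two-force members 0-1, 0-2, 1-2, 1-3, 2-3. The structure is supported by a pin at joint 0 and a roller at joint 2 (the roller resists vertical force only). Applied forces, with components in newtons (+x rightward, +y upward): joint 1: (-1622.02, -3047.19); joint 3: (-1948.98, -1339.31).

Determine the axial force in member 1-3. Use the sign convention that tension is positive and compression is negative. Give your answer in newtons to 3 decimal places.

N=4 nodes, M=5 members, R=3 reactions → 2N=8, M+R=8
member 0 (0-1): L=1.5915, (cx,cy)=(0.6315,0.7754)
member 1 (0-2): L=2.4120, (cx,cy)=(1.0000,0.0000)
member 2 (1-2): L=1.8715, (cx,cy)=(0.7518,-0.6594)
member 3 (1-3): L=2.3950, (cx,cy)=(1.0000,0.0017)
member 4 (2-3): L=1.5839, (cx,cy)=(0.6238,0.7816)
solve A·x = −loads:
  F[0-1] = -3945.2855 N (compression)
  F[0-2] = -1079.5873 N (compression)
  F[1-2] = +15.8421 N (tension)
  F[1-3] = -881.3043 N (compression)
  F[2-3] = -1711.6497 N (compression)
  Rx@0 = +3571.0000 N
  Ry@0 = +3059.1078 N
  Ry@2 = +1327.3922 N

-881.304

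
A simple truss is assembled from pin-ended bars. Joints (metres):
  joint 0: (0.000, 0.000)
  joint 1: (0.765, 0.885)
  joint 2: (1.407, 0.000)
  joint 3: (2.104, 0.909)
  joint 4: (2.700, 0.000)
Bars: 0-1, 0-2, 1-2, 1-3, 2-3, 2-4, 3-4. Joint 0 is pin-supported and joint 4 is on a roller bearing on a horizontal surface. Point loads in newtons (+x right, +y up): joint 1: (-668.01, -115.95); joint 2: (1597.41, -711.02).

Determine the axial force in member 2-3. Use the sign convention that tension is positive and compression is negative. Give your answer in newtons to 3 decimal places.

238.395

N=5 nodes, M=7 members, R=3 reactions → 2N=10, M+R=10
member 0 (0-1): L=1.1698, (cx,cy)=(0.6540,0.7565)
member 1 (0-2): L=1.4070, (cx,cy)=(1.0000,0.0000)
member 2 (1-2): L=1.0933, (cx,cy)=(0.5872,-0.8094)
member 3 (1-3): L=1.3392, (cx,cy)=(0.9998,0.0179)
member 4 (2-3): L=1.1455, (cx,cy)=(0.6085,0.7936)
member 5 (2-4): L=1.2930, (cx,cy)=(1.0000,0.0000)
member 6 (3-4): L=1.0870, (cx,cy)=(0.5483,-0.8363)
solve A·x = −loads:
  F[0-1] = -849.3411 N (compression)
  F[0-2] = +1484.8297 N (tension)
  F[1-2] = +644.6850 N (tension)
  F[1-3] = -266.0165 N (compression)
  F[2-3] = +238.3945 N (tension)
  F[2-4] = +120.9140 N (tension)
  F[3-4] = -220.5193 N (compression)
  Rx@0 = -929.4000 N
  Ry@0 = +642.5559 N
  Ry@4 = +184.4141 N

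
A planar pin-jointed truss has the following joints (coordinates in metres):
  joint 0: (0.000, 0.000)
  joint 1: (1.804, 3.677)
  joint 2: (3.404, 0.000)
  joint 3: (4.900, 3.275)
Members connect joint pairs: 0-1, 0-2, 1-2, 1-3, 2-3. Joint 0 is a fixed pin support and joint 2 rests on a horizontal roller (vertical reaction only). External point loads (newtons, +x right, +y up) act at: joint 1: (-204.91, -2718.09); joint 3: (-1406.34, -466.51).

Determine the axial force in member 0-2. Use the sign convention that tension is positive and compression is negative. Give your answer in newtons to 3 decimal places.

N=4 nodes, M=5 members, R=3 reactions → 2N=8, M+R=8
member 0 (0-1): L=4.0957, (cx,cy)=(0.4405,0.8978)
member 1 (0-2): L=3.4040, (cx,cy)=(1.0000,0.0000)
member 2 (1-2): L=4.0100, (cx,cy)=(0.3990,-0.9170)
member 3 (1-3): L=3.1220, (cx,cy)=(0.9917,-0.1288)
member 4 (2-3): L=3.6005, (cx,cy)=(0.4155,0.9096)
solve A·x = −loads:
  F[0-1] = -2948.3717 N (compression)
  F[0-2] = -312.6039 N (compression)
  F[1-2] = +81.9394 N (tension)
  F[1-3] = -1135.8858 N (compression)
  F[2-3] = -673.6752 N (compression)
  Rx@0 = +1611.2500 N
  Ry@0 = +2646.9632 N
  Ry@2 = +537.6368 N

-312.604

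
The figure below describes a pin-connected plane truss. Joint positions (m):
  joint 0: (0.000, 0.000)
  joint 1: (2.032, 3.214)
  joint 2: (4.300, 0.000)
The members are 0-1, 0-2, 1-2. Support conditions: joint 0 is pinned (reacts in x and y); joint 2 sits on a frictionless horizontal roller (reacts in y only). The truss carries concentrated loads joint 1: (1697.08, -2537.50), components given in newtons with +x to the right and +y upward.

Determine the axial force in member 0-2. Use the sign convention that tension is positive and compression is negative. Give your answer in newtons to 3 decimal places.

1741.283

N=3 nodes, M=3 members, R=3 reactions → 2N=6, M+R=6
member 0 (0-1): L=3.8025, (cx,cy)=(0.5344,0.8452)
member 1 (0-2): L=4.3000, (cx,cy)=(1.0000,0.0000)
member 2 (1-2): L=3.9337, (cx,cy)=(0.5766,-0.8171)
solve A·x = −loads:
  F[0-1] = -82.7164 N (compression)
  F[0-2] = +1741.2827 N (tension)
  F[1-2] = -3020.1061 N (compression)
  Rx@0 = -1697.0800 N
  Ry@0 = +69.9151 N
  Ry@2 = +2467.5849 N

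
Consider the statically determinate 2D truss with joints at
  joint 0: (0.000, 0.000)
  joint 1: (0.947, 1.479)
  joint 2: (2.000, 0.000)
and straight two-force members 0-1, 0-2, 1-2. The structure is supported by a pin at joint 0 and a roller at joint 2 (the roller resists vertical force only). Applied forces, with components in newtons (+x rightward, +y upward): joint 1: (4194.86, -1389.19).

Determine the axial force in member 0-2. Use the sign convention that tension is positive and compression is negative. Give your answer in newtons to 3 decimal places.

N=3 nodes, M=3 members, R=3 reactions → 2N=6, M+R=6
member 0 (0-1): L=1.7562, (cx,cy)=(0.5392,0.8422)
member 1 (0-2): L=2.0000, (cx,cy)=(1.0000,0.0000)
member 2 (1-2): L=1.8156, (cx,cy)=(0.5800,-0.8146)
solve A·x = −loads:
  F[0-1] = +2815.0198 N (tension)
  F[0-2] = +2676.9128 N (tension)
  F[1-2] = -4615.4700 N (compression)
  Rx@0 = -4194.8600 N
  Ry@0 = -2370.6904 N
  Ry@2 = +3759.8804 N

2676.913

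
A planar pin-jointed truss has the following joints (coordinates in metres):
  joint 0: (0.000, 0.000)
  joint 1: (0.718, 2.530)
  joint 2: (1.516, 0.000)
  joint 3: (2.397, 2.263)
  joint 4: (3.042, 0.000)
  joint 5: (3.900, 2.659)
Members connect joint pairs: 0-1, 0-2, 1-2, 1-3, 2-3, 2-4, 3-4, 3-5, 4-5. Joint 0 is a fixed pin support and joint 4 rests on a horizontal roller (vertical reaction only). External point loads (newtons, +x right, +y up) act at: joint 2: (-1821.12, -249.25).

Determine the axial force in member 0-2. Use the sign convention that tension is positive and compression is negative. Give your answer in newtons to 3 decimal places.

N=6 nodes, M=9 members, R=3 reactions → 2N=12, M+R=12
member 0 (0-1): L=2.6299, (cx,cy)=(0.2730,0.9620)
member 1 (0-2): L=1.5160, (cx,cy)=(1.0000,0.0000)
member 2 (1-2): L=2.6529, (cx,cy)=(0.3008,-0.9537)
member 3 (1-3): L=1.7001, (cx,cy)=(0.9876,-0.1570)
member 4 (2-3): L=2.4284, (cx,cy)=(0.3628,0.9319)
member 5 (2-4): L=1.5260, (cx,cy)=(1.0000,0.0000)
member 6 (3-4): L=2.3531, (cx,cy)=(0.2741,-0.9617)
member 7 (3-5): L=1.5543, (cx,cy)=(0.9670,0.2548)
member 8 (4-5): L=2.7940, (cx,cy)=(0.3071,0.9517)
solve A·x = −loads:
  F[0-1] = -129.9723 N (compression)
  F[0-2] = -1785.6358 N (compression)
  F[1-2] = +144.2595 N (tension)
  F[1-3] = -79.8695 N (compression)
  F[2-3] = +119.8359 N (tension)
  F[2-4] = +35.4038 N (tension)
  F[3-4] = -129.1622 N (compression)
  F[3-5] = +0.0000 N (tension)
  F[4-5] = -0.0000 N (compression)
  Rx@0 = +1821.1200 N
  Ry@0 = +125.0347 N
  Ry@4 = +124.2153 N

-1785.636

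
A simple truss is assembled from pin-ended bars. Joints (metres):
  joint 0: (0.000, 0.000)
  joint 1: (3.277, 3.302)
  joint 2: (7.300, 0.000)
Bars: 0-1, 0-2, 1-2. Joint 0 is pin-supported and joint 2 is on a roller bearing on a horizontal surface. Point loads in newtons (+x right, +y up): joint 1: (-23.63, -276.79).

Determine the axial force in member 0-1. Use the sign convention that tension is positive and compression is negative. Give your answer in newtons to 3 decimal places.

-229.965

N=3 nodes, M=3 members, R=3 reactions → 2N=6, M+R=6
member 0 (0-1): L=4.6521, (cx,cy)=(0.7044,0.7098)
member 1 (0-2): L=7.3000, (cx,cy)=(1.0000,0.0000)
member 2 (1-2): L=5.2046, (cx,cy)=(0.7730,-0.6344)
solve A·x = −loads:
  F[0-1] = -229.9647 N (compression)
  F[0-2] = +138.3605 N (tension)
  F[1-2] = -178.9982 N (compression)
  Rx@0 = +23.6300 N
  Ry@0 = +163.2264 N
  Ry@2 = +113.5636 N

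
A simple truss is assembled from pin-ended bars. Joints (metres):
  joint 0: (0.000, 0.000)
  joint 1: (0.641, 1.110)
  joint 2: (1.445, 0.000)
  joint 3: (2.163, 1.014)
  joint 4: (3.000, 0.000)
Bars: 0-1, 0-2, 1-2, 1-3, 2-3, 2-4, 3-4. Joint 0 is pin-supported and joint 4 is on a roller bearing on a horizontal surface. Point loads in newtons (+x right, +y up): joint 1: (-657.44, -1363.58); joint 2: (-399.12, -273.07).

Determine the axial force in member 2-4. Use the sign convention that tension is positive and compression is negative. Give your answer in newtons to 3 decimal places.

N=5 nodes, M=7 members, R=3 reactions → 2N=10, M+R=10
member 0 (0-1): L=1.2818, (cx,cy)=(0.5001,0.8660)
member 1 (0-2): L=1.4450, (cx,cy)=(1.0000,0.0000)
member 2 (1-2): L=1.3706, (cx,cy)=(0.5866,-0.8099)
member 3 (1-3): L=1.5250, (cx,cy)=(0.9980,-0.0629)
member 4 (2-3): L=1.2425, (cx,cy)=(0.5779,0.8161)
member 5 (2-4): L=1.5550, (cx,cy)=(1.0000,0.0000)
member 6 (3-4): L=1.3148, (cx,cy)=(0.6366,-0.7712)
solve A·x = −loads:
  F[0-1] = -1682.5173 N (compression)
  F[0-2] = -215.1623 N (compression)
  F[1-2] = +135.9162 N (tension)
  F[1-3] = -264.2114 N (compression)
  F[2-3] = +199.7201 N (tension)
  F[2-4] = +148.2724 N (tension)
  F[3-4] = -232.9179 N (compression)
  Rx@0 = +1056.5600 N
  Ry@0 = +1457.0225 N
  Ry@4 = +179.6275 N

148.272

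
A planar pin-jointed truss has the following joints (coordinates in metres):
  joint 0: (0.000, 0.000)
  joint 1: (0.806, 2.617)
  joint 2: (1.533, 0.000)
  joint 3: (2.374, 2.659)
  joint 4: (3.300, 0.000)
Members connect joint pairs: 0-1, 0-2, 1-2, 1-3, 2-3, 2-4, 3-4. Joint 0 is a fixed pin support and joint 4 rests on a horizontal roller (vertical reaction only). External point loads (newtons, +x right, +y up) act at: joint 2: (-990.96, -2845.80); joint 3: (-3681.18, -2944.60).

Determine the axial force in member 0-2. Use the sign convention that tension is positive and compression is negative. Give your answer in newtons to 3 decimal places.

N=5 nodes, M=7 members, R=3 reactions → 2N=10, M+R=10
member 0 (0-1): L=2.7383, (cx,cy)=(0.2943,0.9557)
member 1 (0-2): L=1.5330, (cx,cy)=(1.0000,0.0000)
member 2 (1-2): L=2.7161, (cx,cy)=(0.2677,-0.9635)
member 3 (1-3): L=1.5686, (cx,cy)=(0.9996,0.0268)
member 4 (2-3): L=2.7888, (cx,cy)=(0.3016,0.9534)
member 5 (2-4): L=1.7670, (cx,cy)=(1.0000,0.0000)
member 6 (3-4): L=2.8156, (cx,cy)=(0.3289,-0.9444)
solve A·x = −loads:
  F[0-1] = -5562.6324 N (compression)
  F[0-2] = -3034.8211 N (compression)
  F[1-2] = +5431.5936 N (tension)
  F[1-3] = -3092.2634 N (compression)
  F[2-3] = -2504.1862 N (compression)
  F[2-4] = +165.1380 N (tension)
  F[3-4] = -502.1243 N (compression)
  Rx@0 = +4672.1400 N
  Ry@0 = +5316.2078 N
  Ry@4 = +474.1922 N

-3034.821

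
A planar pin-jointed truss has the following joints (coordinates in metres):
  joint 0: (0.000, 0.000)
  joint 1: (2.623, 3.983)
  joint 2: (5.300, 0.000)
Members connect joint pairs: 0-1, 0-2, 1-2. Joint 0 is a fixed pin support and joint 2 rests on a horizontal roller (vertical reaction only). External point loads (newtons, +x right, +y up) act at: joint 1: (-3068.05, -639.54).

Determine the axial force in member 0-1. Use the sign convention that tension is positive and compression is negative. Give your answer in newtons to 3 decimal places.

-3147.513

N=3 nodes, M=3 members, R=3 reactions → 2N=6, M+R=6
member 0 (0-1): L=4.7691, (cx,cy)=(0.5500,0.8352)
member 1 (0-2): L=5.3000, (cx,cy)=(1.0000,0.0000)
member 2 (1-2): L=4.7990, (cx,cy)=(0.5578,-0.8300)
solve A·x = −loads:
  F[0-1] = -3147.5132 N (compression)
  F[0-2] = -1336.9250 N (compression)
  F[1-2] = +2396.6877 N (tension)
  Rx@0 = +3068.0500 N
  Ry@0 = +2628.6966 N
  Ry@2 = -1989.1566 N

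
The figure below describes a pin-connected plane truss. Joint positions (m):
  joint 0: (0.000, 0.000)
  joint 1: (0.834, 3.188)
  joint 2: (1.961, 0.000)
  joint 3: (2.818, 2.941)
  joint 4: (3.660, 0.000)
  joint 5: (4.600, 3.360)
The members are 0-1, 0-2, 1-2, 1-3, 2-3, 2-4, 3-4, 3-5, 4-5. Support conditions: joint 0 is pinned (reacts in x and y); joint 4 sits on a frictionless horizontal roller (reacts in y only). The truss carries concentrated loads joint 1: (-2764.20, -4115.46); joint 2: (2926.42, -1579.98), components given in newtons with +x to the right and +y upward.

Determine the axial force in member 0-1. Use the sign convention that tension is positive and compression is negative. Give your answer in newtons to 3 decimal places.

N=6 nodes, M=9 members, R=3 reactions → 2N=12, M+R=12
member 0 (0-1): L=3.2953, (cx,cy)=(0.2531,0.9674)
member 1 (0-2): L=1.9610, (cx,cy)=(1.0000,0.0000)
member 2 (1-2): L=3.3813, (cx,cy)=(0.3333,-0.9428)
member 3 (1-3): L=1.9993, (cx,cy)=(0.9923,-0.1235)
member 4 (2-3): L=3.0633, (cx,cy)=(0.2798,0.9601)
member 5 (2-4): L=1.6990, (cx,cy)=(1.0000,0.0000)
member 6 (3-4): L=3.0592, (cx,cy)=(0.2752,-0.9614)
member 7 (3-5): L=1.8306, (cx,cy)=(0.9735,0.2289)
member 8 (4-5): L=3.4890, (cx,cy)=(0.2694,0.9630)
solve A·x = −loads:
  F[0-1] = -6531.4829 N (compression)
  F[0-2] = +1815.2660 N (tension)
  F[1-2] = +2291.1158 N (tension)
  F[1-3] = +350.2088 N (tension)
  F[2-3] = -604.2605 N (compression)
  F[2-4] = -178.4770 N (compression)
  F[3-4] = +648.4432 N (tension)
  F[3-5] = +0.0000 N (tension)
  F[4-5] = -0.0000 N (compression)
  Rx@0 = -162.2200 N
  Ry@0 = +6318.8376 N
  Ry@4 = -623.3976 N

-6531.483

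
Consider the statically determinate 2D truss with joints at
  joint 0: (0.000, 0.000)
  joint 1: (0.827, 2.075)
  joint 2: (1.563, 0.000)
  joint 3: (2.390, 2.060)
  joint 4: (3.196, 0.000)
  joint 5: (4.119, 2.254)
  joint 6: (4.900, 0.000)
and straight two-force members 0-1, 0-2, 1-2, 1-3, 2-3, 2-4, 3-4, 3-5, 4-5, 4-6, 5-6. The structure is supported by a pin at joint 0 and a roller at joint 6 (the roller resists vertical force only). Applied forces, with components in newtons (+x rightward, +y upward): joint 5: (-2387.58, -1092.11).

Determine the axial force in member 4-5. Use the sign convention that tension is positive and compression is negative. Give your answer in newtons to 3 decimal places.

N=7 nodes, M=11 members, R=3 reactions → 2N=14, M+R=14
member 0 (0-1): L=2.2337, (cx,cy)=(0.3702,0.9289)
member 1 (0-2): L=1.5630, (cx,cy)=(1.0000,0.0000)
member 2 (1-2): L=2.2017, (cx,cy)=(0.3343,-0.9425)
member 3 (1-3): L=1.5631, (cx,cy)=(1.0000,-0.0096)
member 4 (2-3): L=2.2198, (cx,cy)=(0.3726,0.9280)
member 5 (2-4): L=1.6330, (cx,cy)=(1.0000,0.0000)
member 6 (3-4): L=2.2121, (cx,cy)=(0.3644,-0.9313)
member 7 (3-5): L=1.7398, (cx,cy)=(0.9938,0.1115)
member 8 (4-5): L=2.4357, (cx,cy)=(0.3790,0.9254)
member 9 (4-6): L=1.7040, (cx,cy)=(1.0000,0.0000)
member 10 (5-6): L=2.3855, (cx,cy)=(0.3274,-0.9449)
solve A·x = −loads:
  F[0-1] = -1369.6870 N (compression)
  F[0-2] = -1880.4772 N (compression)
  F[1-2] = +1359.8161 N (tension)
  F[1-3] = -961.7237 N (compression)
  F[2-3] = -1381.0035 N (compression)
  F[2-4] = -911.4003 N (compression)
  F[3-4] = +1138.4410 N (tension)
  F[3-5] = -1902.8543 N (compression)
  F[4-5] = -1145.6253 N (compression)
  F[4-6] = -62.4543 N (compression)
  F[5-6] = +190.7592 N (tension)
  Rx@0 = +2387.5800 N
  Ry@0 = +1272.3558 N
  Ry@6 = -180.2458 N

-1145.625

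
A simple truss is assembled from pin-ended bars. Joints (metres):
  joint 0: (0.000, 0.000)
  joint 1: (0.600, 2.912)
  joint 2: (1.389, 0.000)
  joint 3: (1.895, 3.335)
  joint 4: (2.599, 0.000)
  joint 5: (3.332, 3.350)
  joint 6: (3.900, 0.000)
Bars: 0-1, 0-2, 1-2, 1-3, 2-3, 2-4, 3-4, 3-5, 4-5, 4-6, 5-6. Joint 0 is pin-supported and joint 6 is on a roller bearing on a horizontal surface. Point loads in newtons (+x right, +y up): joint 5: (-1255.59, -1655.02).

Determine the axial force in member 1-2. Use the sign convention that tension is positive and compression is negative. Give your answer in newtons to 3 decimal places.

1171.449

N=7 nodes, M=11 members, R=3 reactions → 2N=14, M+R=14
member 0 (0-1): L=2.9732, (cx,cy)=(0.2018,0.9794)
member 1 (0-2): L=1.3890, (cx,cy)=(1.0000,0.0000)
member 2 (1-2): L=3.0170, (cx,cy)=(0.2615,-0.9652)
member 3 (1-3): L=1.3623, (cx,cy)=(0.9506,0.3105)
member 4 (2-3): L=3.3732, (cx,cy)=(0.1500,0.9887)
member 5 (2-4): L=1.2100, (cx,cy)=(1.0000,0.0000)
member 6 (3-4): L=3.4085, (cx,cy)=(0.2065,-0.9784)
member 7 (3-5): L=1.4371, (cx,cy)=(0.9999,0.0104)
member 8 (4-5): L=3.4293, (cx,cy)=(0.2137,0.9769)
member 9 (4-6): L=1.3010, (cx,cy)=(1.0000,0.0000)
member 10 (5-6): L=3.3978, (cx,cy)=(0.1672,-0.9859)
solve A·x = −loads:
  F[0-1] = -1347.2776 N (compression)
  F[0-2] = -983.7030 N (compression)
  F[1-2] = +1171.4490 N (tension)
  F[1-3] = -608.3084 N (compression)
  F[2-3] = -1143.6210 N (compression)
  F[2-4] = -505.7959 N (compression)
  F[3-4] = +1337.6916 N (tension)
  F[3-5] = -1026.1405 N (compression)
  F[4-5] = -1339.8127 N (compression)
  F[4-6] = +56.8783 N (tension)
  F[5-6] = -340.2493 N (compression)
  Rx@0 = +1255.5900 N
  Ry@0 = +1319.5584 N
  Ry@6 = +335.4616 N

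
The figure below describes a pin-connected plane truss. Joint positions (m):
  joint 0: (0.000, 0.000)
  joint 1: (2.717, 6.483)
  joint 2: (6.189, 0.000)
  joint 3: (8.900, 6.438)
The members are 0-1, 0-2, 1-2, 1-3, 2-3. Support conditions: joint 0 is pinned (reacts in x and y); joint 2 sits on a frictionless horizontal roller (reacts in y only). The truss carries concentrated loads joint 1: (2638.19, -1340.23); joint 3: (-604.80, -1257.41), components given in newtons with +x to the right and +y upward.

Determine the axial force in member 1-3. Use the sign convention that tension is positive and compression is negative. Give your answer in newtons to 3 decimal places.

-75.085

N=4 nodes, M=5 members, R=3 reactions → 2N=8, M+R=8
member 0 (0-1): L=7.0293, (cx,cy)=(0.3865,0.9223)
member 1 (0-2): L=6.1890, (cx,cy)=(1.0000,0.0000)
member 2 (1-2): L=7.3542, (cx,cy)=(0.4721,-0.8815)
member 3 (1-3): L=6.1832, (cx,cy)=(1.0000,-0.0073)
member 4 (2-3): L=6.9855, (cx,cy)=(0.3881,0.9216)
solve A·x = −loads:
  F[0-1] = +2096.2280 N (tension)
  F[0-2] = +1223.1482 N (tension)
  F[1-2] = -3712.8171 N (compression)
  F[1-3] = -75.0847 N (compression)
  F[2-3] = -1364.9377 N (compression)
  Rx@0 = -2033.3900 N
  Ry@0 = -1933.3080 N
  Ry@2 = +4530.9480 N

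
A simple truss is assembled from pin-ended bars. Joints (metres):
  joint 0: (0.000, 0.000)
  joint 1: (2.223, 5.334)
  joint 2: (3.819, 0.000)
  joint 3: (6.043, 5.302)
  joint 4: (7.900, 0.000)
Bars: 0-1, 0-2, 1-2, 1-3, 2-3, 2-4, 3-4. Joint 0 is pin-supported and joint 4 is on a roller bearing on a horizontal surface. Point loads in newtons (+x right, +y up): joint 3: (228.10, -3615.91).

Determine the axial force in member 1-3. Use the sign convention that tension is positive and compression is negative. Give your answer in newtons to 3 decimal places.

-500.219

N=5 nodes, M=7 members, R=3 reactions → 2N=10, M+R=10
member 0 (0-1): L=5.7787, (cx,cy)=(0.3847,0.9230)
member 1 (0-2): L=3.8190, (cx,cy)=(1.0000,0.0000)
member 2 (1-2): L=5.5677, (cx,cy)=(0.2867,-0.9580)
member 3 (1-3): L=3.8201, (cx,cy)=(1.0000,-0.0084)
member 4 (2-3): L=5.7496, (cx,cy)=(0.3868,0.9222)
member 5 (2-4): L=4.0810, (cx,cy)=(1.0000,0.0000)
member 6 (3-4): L=5.6178, (cx,cy)=(0.3306,-0.9438)
solve A·x = −loads:
  F[0-1] = -754.9794 N (compression)
  F[0-2] = +518.5323 N (tension)
  F[1-2] = +731.7812 N (tension)
  F[1-3] = -500.2192 N (compression)
  F[2-3] = -760.2501 N (compression)
  F[2-4] = +1022.3759 N (tension)
  F[3-4] = -3092.8925 N (compression)
  Rx@0 = -228.1000 N
  Ry@0 = +696.8808 N
  Ry@4 = +2919.0292 N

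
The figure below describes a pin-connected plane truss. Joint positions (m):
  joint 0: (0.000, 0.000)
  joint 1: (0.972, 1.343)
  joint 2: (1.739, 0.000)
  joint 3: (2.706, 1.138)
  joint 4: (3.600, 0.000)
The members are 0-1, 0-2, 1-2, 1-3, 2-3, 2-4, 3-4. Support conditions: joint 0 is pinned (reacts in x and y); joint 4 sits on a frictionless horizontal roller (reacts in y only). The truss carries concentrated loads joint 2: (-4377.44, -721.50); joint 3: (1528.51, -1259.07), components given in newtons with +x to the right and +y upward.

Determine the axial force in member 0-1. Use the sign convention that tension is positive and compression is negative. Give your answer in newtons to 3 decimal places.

N=5 nodes, M=7 members, R=3 reactions → 2N=10, M+R=10
member 0 (0-1): L=1.6578, (cx,cy)=(0.5863,0.8101)
member 1 (0-2): L=1.7390, (cx,cy)=(1.0000,0.0000)
member 2 (1-2): L=1.5466, (cx,cy)=(0.4959,-0.8684)
member 3 (1-3): L=1.7461, (cx,cy)=(0.9931,-0.1174)
member 4 (2-3): L=1.4934, (cx,cy)=(0.6475,0.7620)
member 5 (2-4): L=1.8610, (cx,cy)=(1.0000,0.0000)
member 6 (3-4): L=1.4472, (cx,cy)=(0.6178,-0.7864)
solve A·x = −loads:
  F[0-1] = -249.9295 N (compression)
  F[0-2] = -2702.3950 N (compression)
  F[1-2] = +271.4348 N (tension)
  F[1-3] = -283.1056 N (compression)
  F[2-3] = +637.4957 N (tension)
  F[2-4] = +1396.8589 N (tension)
  F[3-4] = -2261.1657 N (compression)
  Rx@0 = +2848.9300 N
  Ry@0 = +202.4655 N
  Ry@4 = +1778.1045 N

-249.930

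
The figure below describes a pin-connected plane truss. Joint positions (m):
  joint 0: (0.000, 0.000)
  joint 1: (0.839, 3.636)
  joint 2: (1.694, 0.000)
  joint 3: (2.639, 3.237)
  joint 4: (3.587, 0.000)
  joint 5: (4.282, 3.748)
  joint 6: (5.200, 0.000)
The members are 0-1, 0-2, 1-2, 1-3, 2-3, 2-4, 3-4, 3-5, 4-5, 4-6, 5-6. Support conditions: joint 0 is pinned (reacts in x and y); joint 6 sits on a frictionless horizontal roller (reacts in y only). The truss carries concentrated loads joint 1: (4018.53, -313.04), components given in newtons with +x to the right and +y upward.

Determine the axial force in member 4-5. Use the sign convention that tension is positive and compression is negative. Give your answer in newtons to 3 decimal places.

N=7 nodes, M=11 members, R=3 reactions → 2N=14, M+R=14
member 0 (0-1): L=3.7315, (cx,cy)=(0.2248,0.9744)
member 1 (0-2): L=1.6940, (cx,cy)=(1.0000,0.0000)
member 2 (1-2): L=3.7352, (cx,cy)=(0.2289,-0.9734)
member 3 (1-3): L=1.8437, (cx,cy)=(0.9763,-0.2164)
member 4 (2-3): L=3.3721, (cx,cy)=(0.2802,0.9599)
member 5 (2-4): L=1.8930, (cx,cy)=(1.0000,0.0000)
member 6 (3-4): L=3.3730, (cx,cy)=(0.2811,-0.9597)
member 7 (3-5): L=1.7206, (cx,cy)=(0.9549,0.2970)
member 8 (4-5): L=3.8119, (cx,cy)=(0.1823,0.9832)
member 9 (4-6): L=1.6130, (cx,cy)=(1.0000,0.0000)
member 10 (5-6): L=3.8588, (cx,cy)=(0.2379,-0.9713)
solve A·x = −loads:
  F[0-1] = +2614.2845 N (tension)
  F[0-2] = +3430.7344 N (tension)
  F[1-2] = -2275.8097 N (compression)
  F[1-3] = -2980.4208 N (compression)
  F[2-3] = +2307.8596 N (tension)
  F[2-4] = +2263.0376 N (tension)
  F[3-4] = -3403.8911 N (compression)
  F[3-5] = -1368.0687 N (compression)
  F[4-5] = +3322.3703 N (tension)
  F[4-6] = +700.5965 N (tension)
  F[5-6] = -2944.9368 N (compression)
  Rx@0 = -4018.5300 N
  Ry@0 = -2547.3476 N
  Ry@6 = +2860.3876 N

3322.370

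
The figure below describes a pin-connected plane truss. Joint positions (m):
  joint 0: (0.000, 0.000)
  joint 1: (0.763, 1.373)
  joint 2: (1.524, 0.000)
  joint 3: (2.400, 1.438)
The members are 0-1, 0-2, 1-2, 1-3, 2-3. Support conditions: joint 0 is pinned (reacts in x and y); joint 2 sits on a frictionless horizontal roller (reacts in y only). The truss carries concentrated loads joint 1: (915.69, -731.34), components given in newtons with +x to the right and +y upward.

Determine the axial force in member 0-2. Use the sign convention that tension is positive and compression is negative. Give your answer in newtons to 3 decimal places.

660.187

N=4 nodes, M=5 members, R=3 reactions → 2N=8, M+R=8
member 0 (0-1): L=1.5708, (cx,cy)=(0.4858,0.8741)
member 1 (0-2): L=1.5240, (cx,cy)=(1.0000,0.0000)
member 2 (1-2): L=1.5698, (cx,cy)=(0.4848,-0.8746)
member 3 (1-3): L=1.6383, (cx,cy)=(0.9992,0.0397)
member 4 (2-3): L=1.6838, (cx,cy)=(0.5202,0.8540)
solve A·x = −loads:
  F[0-1] = +525.9965 N (tension)
  F[0-2] = +660.1867 N (tension)
  F[1-2] = -1361.8349 N (compression)
  F[1-3] = -0.0000 N (compression)
  F[2-3] = -0.0000 N (compression)
  Rx@0 = -915.6900 N
  Ry@0 = -459.7721 N
  Ry@2 = +1191.1121 N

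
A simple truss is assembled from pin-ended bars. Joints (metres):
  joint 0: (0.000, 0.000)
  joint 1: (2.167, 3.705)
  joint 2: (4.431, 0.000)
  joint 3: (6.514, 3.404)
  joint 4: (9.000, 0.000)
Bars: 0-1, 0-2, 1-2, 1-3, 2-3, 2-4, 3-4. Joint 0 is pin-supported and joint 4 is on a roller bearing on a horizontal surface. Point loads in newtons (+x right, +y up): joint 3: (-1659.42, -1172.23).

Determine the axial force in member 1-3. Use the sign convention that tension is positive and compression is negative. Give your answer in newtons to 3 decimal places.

N=5 nodes, M=7 members, R=3 reactions → 2N=10, M+R=10
member 0 (0-1): L=4.2922, (cx,cy)=(0.5049,0.8632)
member 1 (0-2): L=4.4310, (cx,cy)=(1.0000,0.0000)
member 2 (1-2): L=4.3420, (cx,cy)=(0.5214,-0.8533)
member 3 (1-3): L=4.3574, (cx,cy)=(0.9976,-0.0691)
member 4 (2-3): L=3.9908, (cx,cy)=(0.5220,0.8530)
member 5 (2-4): L=4.5690, (cx,cy)=(1.0000,0.0000)
member 6 (3-4): L=4.2151, (cx,cy)=(0.5898,-0.8076)
solve A·x = −loads:
  F[0-1] = -1102.2135 N (compression)
  F[0-2] = -1102.9452 N (compression)
  F[1-2] = +1211.4107 N (tension)
  F[1-3] = -1190.9760 N (compression)
  F[2-3] = -1211.8750 N (compression)
  F[2-4] = +161.2573 N (tension)
  F[3-4] = -273.4201 N (compression)
  Rx@0 = +1659.4200 N
  Ry@0 = +951.4255 N
  Ry@4 = +220.8045 N

-1190.976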